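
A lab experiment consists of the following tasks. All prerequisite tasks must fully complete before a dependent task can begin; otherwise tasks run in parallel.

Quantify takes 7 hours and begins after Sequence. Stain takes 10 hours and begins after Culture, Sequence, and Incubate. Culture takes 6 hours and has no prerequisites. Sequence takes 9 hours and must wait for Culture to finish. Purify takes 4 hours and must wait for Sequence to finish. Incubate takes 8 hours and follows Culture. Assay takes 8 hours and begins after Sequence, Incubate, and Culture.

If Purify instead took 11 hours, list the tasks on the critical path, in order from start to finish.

Culture, Sequence, Purify

As given, the longest chain is Culture→Sequence→Stain = 6+9+10 = 25, so the finish is 25 hours.
The longest path through Purify is only 19 hours, so Purify has float 6.
New critical path: Culture→Sequence→Purify = 6+9+11 = 26 ⇒ 26 hours.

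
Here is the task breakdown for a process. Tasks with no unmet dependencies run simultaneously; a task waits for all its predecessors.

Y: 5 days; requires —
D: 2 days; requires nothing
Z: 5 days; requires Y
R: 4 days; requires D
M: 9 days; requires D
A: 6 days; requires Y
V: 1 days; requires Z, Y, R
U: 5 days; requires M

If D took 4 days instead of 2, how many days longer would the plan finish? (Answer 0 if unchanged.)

2

Actual critical path: D→M→U = 2+9+5 = 16 ⇒ 16 days.
Since D is critical, the +2 change carries straight to that chain (now 18 days).
No other chain overtakes it, so the finish is 18 days.
Change in finish: 18 − 16 = +2 days.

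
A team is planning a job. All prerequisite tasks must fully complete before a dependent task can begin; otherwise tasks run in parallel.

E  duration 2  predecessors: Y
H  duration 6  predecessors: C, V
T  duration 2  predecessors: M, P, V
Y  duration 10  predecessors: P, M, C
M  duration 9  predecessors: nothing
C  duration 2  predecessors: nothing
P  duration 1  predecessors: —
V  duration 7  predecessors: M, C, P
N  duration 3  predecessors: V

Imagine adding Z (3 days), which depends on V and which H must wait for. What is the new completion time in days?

25

Originally the project takes 22 days.
With Z inserted, H now waits for max(C, V, Z).
New critical path: M→V→Z→H = 9+7+3+6 = 25 ⇒ 25 days.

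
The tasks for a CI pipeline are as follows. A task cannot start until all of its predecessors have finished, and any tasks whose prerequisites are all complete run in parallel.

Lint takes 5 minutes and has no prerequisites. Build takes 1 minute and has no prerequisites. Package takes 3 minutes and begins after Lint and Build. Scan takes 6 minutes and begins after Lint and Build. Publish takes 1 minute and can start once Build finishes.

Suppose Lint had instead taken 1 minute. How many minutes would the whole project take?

Baseline: Lint→Scan = 5+6 = 11 → 11 minutes.
Since Lint is critical, the -4 change carries straight to that chain (now 7 minutes).
No other chain overtakes it, so the finish is 7 minutes.

7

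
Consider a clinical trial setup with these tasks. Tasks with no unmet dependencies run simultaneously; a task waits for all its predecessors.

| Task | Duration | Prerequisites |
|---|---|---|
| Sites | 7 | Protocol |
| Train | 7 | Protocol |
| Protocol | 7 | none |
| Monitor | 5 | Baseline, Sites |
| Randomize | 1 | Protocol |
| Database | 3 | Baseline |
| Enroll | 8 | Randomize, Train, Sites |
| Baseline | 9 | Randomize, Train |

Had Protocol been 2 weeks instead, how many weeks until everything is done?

Baseline: Protocol→Train→Baseline→Monitor = 7+7+9+5 = 28 → 28 weeks.
Since Protocol is critical, the -5 change carries straight to that chain (now 23 weeks).
That remains the longest chain; total 23 weeks.

23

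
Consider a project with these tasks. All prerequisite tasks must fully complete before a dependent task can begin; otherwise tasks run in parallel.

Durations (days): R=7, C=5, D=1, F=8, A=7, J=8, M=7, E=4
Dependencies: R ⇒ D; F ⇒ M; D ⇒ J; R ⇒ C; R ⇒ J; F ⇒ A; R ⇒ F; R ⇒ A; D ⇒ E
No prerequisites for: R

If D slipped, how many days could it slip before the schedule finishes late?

6

R→F→A = 7+8+7 = 22 sets the makespan at 22 days.
The longest chain containing D totals 16 days.
Slack of D = 13 − 7 = 6 days.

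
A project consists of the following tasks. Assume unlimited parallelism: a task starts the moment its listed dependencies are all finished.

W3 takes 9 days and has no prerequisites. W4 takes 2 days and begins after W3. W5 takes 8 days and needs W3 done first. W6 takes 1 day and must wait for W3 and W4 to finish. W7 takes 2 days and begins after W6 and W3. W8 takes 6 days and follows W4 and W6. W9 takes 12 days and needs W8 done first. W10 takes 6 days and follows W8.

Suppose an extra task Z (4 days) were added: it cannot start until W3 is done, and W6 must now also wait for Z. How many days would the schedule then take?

Originally the schedule takes 30 days.
With Z inserted, W6 now waits for max(W3, W4, Z).
New critical path: W3→Z→W6→W8→W9 = 9+4+1+6+12 = 32 ⇒ 32 days.

32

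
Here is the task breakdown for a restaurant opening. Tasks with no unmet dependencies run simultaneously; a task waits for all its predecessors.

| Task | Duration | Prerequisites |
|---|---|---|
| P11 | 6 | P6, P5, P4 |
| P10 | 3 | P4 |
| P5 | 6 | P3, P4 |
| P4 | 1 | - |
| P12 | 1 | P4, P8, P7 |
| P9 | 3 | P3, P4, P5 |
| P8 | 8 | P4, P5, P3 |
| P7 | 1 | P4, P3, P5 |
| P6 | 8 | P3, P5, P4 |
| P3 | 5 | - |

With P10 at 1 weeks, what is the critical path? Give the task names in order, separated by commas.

As given, the longest chain is P3→P5→P6→P11 = 5+6+8+6 = 25, so the finish is 25 weeks.
The longest path through P10 is only 4 weeks, so P10 has float 21.
The critical path is still P3→P5→P6→P11; finish is now 25 weeks.

P3, P5, P6, P11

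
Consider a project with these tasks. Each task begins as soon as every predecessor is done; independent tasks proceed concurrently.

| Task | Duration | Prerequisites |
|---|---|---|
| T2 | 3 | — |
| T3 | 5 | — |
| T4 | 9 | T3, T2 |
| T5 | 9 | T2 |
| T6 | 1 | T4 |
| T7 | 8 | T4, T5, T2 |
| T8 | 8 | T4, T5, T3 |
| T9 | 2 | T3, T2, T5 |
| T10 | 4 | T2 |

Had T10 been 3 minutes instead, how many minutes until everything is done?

Baseline: T3→T4→T7 = 5+9+8 = 22 → 22 minutes.
The longest path through T10 is only 7 minutes, so T10 has float 15.
That remains the longest chain; total 22 minutes.

22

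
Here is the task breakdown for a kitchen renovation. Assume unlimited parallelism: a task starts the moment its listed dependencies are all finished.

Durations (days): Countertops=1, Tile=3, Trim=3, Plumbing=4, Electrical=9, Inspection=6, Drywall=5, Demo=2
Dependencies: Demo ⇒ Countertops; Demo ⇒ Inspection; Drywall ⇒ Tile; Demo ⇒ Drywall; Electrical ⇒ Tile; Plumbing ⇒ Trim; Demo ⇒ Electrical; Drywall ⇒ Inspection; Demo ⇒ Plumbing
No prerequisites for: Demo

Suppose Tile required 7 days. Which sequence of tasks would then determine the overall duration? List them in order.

Actual critical path: Demo→Electrical→Tile = 2+9+3 = 14 ⇒ 14 days.
Tile is on the critical path; changing it to 7 makes that path 18 days.
No other chain overtakes it, so the finish is 18 days.

Demo, Electrical, Tile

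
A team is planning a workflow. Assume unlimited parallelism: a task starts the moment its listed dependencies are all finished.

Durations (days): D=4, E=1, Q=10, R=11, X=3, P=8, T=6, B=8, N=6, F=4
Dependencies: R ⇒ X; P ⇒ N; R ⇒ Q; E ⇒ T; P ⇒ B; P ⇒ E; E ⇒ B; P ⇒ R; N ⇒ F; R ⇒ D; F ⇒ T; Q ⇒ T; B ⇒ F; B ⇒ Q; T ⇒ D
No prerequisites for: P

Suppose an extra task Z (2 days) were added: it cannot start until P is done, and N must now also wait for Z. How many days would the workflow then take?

Originally the workflow takes 39 days.
With Z inserted, N now waits for max(P, Z).
New critical path: P→R→Q→T→D = 8+11+10+6+4 = 39 ⇒ 39 days.

39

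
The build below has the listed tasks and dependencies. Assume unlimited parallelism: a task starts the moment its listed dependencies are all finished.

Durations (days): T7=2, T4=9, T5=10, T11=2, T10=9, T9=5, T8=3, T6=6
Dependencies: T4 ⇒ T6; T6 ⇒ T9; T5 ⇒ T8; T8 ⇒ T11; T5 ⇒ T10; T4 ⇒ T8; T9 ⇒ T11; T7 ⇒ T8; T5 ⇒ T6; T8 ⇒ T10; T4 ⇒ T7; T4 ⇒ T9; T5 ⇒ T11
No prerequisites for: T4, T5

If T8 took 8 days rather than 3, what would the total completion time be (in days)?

As given, the longest chain is T4→T7→T8→T10 = 9+2+3+9 = 23, so the finish is 23 days.
Since T8 is critical, the +5 change carries straight to that chain (now 28 days).
The critical path is still T4→T7→T8→T10; finish is now 28 days.

28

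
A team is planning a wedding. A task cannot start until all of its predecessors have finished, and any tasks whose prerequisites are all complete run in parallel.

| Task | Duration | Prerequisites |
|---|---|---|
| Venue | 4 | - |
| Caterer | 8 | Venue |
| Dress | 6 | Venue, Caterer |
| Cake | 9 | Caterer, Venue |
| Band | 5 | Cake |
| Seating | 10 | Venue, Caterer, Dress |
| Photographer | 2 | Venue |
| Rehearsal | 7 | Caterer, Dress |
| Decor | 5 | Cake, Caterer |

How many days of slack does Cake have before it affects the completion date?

2

Venue→Caterer→Dress→Seating = 4+8+6+10 = 28 sets the makespan at 28 days.
The longest chain containing Cake totals 26 days.
Float = 28 − 26 = 2.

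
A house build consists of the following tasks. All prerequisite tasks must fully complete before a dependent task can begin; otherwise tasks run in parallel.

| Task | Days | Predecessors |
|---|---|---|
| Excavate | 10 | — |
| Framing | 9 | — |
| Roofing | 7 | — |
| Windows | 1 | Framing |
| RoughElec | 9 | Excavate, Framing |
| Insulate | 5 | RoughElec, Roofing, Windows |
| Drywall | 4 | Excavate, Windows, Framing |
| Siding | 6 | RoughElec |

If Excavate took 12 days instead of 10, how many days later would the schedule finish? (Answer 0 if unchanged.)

2

The binding path is Excavate→RoughElec→Siding = 10+9+6 = 25; finish at 25 days.
Excavate is on the critical path; changing it to 12 makes that path 27 days.
That remains the longest chain; total 27 days.
Change in finish: 27 − 25 = +2 days.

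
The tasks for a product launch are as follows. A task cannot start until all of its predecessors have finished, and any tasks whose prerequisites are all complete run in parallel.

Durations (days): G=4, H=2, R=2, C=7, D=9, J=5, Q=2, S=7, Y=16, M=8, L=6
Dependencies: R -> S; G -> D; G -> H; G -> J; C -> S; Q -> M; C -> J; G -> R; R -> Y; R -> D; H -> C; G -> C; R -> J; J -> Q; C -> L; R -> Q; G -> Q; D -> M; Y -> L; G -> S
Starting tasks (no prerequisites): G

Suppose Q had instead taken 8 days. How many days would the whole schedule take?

34

Baseline: G→H→C→J→Q→M = 4+2+7+5+2+8 = 28 → 28 days.
Q lies on that path, so at 8 days the path becomes 34 days.
That remains the longest chain; total 34 days.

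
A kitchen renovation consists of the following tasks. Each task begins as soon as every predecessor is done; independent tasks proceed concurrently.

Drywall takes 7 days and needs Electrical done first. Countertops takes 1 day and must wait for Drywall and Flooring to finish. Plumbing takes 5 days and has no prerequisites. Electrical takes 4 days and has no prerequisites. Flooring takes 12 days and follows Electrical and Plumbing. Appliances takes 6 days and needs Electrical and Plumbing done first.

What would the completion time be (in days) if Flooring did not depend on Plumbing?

17

Before: longest chain Plumbing→Flooring→Countertops = 5+12+1 = 18, finish 18.
Without Plumbing→Flooring, Flooring's earliest start moves from 5 to 4.
The longest chain is now Electrical→Flooring→Countertops = 4+12+1 = 17, so the plan takes 17 days.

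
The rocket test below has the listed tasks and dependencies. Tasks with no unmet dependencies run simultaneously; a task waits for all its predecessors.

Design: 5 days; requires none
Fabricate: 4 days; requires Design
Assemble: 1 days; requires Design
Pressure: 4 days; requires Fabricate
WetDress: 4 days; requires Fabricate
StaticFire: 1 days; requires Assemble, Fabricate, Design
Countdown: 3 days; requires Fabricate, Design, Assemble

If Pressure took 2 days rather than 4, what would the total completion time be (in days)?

Baseline: Design→Fabricate→Pressure = 5+4+4 = 13 → 13 days.
Since Pressure is critical, the -2 change carries straight to that chain (now 11 days).
Now Design→Fabricate→WetDress = 5+4+4 = 13 is longest, so the finish becomes 13 days.

13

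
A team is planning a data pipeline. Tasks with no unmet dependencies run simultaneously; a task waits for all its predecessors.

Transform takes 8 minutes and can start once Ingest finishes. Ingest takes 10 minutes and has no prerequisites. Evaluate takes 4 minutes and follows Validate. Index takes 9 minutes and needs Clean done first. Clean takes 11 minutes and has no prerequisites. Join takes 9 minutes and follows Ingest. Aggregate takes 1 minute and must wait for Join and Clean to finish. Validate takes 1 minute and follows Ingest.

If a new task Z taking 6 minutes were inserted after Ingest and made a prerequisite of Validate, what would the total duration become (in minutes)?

21

Originally the plan takes 20 minutes.
With Z inserted, Validate now waits for max(Ingest, Z).
New critical path: Ingest→Z→Validate→Evaluate = 10+6+1+4 = 21 ⇒ 21 minutes.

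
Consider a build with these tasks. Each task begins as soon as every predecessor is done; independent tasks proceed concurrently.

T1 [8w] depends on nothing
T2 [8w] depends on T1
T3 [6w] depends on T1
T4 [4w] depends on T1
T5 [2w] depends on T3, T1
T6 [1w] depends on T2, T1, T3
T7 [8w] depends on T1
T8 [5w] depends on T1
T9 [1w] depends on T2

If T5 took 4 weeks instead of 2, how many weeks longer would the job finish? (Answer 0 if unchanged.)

1

Baseline: T1→T2→T6 = 8+8+1 = 17 → 17 weeks.
T5 is off the critical path — its longest chain is 16 weeks, giving 1 of slack.
Now T1→T3→T5 = 8+6+4 = 18 is longest, so the finish becomes 18 weeks.
Change in finish: 18 − 17 = +1 weeks.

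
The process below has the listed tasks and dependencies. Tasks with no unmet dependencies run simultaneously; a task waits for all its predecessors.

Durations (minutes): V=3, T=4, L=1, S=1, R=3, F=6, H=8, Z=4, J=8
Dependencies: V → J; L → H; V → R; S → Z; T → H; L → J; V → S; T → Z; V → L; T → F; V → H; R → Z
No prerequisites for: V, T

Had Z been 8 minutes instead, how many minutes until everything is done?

14

Actual critical path: V→L→H = 3+1+8 = 12 ⇒ 12 minutes.
Z has 2 minutes of float (longest path through it is 10).
Now V→R→Z = 3+3+8 = 14 is longest, so the finish becomes 14 minutes.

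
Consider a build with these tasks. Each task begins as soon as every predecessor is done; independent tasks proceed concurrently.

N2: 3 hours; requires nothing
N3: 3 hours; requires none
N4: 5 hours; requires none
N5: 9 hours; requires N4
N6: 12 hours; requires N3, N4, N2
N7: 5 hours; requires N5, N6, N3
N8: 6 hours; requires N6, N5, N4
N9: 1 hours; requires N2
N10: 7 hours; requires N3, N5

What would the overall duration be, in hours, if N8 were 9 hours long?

As given, the longest chain is N4→N6→N8 = 5+12+6 = 23, so the finish is 23 hours.
N8 lies on that path, so at 9 hours the path becomes 26 hours.
No other chain overtakes it, so the finish is 26 hours.

26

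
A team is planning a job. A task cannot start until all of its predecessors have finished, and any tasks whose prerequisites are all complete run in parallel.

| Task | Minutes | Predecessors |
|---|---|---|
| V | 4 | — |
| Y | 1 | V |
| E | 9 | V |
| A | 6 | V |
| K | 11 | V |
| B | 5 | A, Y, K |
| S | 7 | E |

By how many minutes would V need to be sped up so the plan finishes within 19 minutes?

Current finish: 20 minutes; target: 19.
V is on every critical path, so each minute cut from V cuts the finish by one (this holds down to a finish of 17).
Need 20 − 19 = 1 minute off V → V becomes 3 minutes, finish becomes 19.

1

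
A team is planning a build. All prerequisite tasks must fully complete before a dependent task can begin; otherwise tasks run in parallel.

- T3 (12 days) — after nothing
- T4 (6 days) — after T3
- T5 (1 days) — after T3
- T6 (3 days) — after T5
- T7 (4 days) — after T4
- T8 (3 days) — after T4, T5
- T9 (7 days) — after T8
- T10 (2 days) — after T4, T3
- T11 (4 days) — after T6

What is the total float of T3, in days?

T3→T4→T8→T9 = 12+6+3+7 = 28 sets the makespan at 28 days.
Longest path through T3: 28 days (earliest finish 12, latest finish 12).
Float = 28 − 28 = 0.

0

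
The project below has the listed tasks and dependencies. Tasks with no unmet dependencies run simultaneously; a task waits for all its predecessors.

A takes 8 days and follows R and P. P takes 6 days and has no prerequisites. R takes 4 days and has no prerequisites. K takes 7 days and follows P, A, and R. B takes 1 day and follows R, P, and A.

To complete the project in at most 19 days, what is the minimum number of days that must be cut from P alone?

2

Current finish: 21 days; target: 19.
P is on every critical path, so each day cut from P cuts the finish by one (this holds down to a finish of 19).
Need 21 − 19 = 2 days off P → P becomes 4 days, finish becomes 19.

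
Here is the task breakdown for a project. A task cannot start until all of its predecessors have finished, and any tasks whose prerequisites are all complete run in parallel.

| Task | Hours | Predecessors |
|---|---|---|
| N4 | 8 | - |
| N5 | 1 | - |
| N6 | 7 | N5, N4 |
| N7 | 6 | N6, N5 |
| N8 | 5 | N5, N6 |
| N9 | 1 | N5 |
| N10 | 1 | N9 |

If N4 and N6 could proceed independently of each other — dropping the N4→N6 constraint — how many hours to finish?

14

With the dependency in place, N4→N6→N7 = 8+7+6 = 21 sets the finish at 21 hours.
Without N4→N6, N6's earliest start moves from 8 to 1.
New critical path: N5→N6→N7 = 1+7+6 = 14 ⇒ 14 hours.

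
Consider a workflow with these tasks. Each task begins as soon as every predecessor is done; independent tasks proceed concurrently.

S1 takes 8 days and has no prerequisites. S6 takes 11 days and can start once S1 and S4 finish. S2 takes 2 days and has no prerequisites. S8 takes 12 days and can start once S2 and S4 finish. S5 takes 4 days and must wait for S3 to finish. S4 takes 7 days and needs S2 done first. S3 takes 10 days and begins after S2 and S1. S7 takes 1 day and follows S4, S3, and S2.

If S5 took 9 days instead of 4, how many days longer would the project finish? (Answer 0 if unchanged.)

5

Critical path before the change: S1→S3→S5 = 8+10+4 = 22 giving 22 days.
S5 is on the critical path; changing it to 9 makes that path 27 days.
No other chain overtakes it, so the finish is 27 days.
Change in finish: 27 − 22 = +5 days.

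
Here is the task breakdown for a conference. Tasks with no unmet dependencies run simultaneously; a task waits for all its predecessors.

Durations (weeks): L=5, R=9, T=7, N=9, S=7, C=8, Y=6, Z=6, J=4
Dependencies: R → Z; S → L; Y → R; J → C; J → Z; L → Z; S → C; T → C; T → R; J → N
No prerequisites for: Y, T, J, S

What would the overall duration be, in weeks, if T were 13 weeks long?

28

Critical path before the change: T→R→Z = 7+9+6 = 22 giving 22 weeks.
T lies on that path, so at 13 weeks the path becomes 28 weeks.
No other chain overtakes it, so the finish is 28 weeks.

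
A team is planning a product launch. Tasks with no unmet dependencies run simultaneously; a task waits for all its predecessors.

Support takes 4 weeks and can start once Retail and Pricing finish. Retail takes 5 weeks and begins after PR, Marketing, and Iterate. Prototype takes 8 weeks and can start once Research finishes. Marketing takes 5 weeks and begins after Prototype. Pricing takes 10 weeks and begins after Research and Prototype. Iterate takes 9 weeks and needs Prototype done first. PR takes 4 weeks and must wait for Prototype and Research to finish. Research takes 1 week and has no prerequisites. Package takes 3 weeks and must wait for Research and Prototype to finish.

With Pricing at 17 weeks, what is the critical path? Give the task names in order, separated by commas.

Research, Prototype, Pricing, Support

As given, the longest chain is Research→Prototype→Iterate→Retail→Support = 1+8+9+5+4 = 27, so the finish is 27 weeks.
Pricing is off the critical path — its longest chain is 23 weeks, giving 4 of slack.
New critical path: Research→Prototype→Pricing→Support = 1+8+17+4 = 30 ⇒ 30 weeks.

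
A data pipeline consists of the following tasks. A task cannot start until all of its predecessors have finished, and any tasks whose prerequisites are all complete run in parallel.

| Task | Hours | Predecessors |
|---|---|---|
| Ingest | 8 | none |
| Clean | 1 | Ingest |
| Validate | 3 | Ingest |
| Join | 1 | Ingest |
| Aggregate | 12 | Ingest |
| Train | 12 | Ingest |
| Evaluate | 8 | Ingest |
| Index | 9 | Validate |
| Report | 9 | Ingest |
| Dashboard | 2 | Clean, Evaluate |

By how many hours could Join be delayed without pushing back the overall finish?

Critical path: Ingest→Validate→Index = 8+3+9 = 20, so the finish is 20 hours.
Longest path through Join: 9 hours (earliest finish 9, latest finish 20).
Slack of Join = 19 − 8 = 11 hours.

11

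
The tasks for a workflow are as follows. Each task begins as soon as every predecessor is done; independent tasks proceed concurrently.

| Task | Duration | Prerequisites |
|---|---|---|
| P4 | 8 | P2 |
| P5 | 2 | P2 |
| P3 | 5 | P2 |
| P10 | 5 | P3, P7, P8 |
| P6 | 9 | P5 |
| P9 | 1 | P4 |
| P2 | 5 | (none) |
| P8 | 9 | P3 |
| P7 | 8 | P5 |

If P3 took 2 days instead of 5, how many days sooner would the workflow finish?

3

Critical path before the change: P2→P3→P8→P10 = 5+5+9+5 = 24 giving 24 days.
Since P3 is critical, the -3 change carries straight to that chain (now 21 days).
That remains the longest chain; total 21 days.
Change in finish: 21 − 24 = -3 days.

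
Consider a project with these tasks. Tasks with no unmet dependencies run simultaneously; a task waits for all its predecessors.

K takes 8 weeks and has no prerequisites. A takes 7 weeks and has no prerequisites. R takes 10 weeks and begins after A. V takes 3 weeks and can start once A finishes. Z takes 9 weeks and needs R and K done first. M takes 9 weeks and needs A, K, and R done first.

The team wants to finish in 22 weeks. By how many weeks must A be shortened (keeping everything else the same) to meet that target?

Current finish: 26 weeks; target: 22.
A is on every critical path, so each week cut from A cuts the finish by one (this holds down to a finish of 20).
Need 26 − 22 = 4 weeks off A → A becomes 3 weeks, finish becomes 22.

4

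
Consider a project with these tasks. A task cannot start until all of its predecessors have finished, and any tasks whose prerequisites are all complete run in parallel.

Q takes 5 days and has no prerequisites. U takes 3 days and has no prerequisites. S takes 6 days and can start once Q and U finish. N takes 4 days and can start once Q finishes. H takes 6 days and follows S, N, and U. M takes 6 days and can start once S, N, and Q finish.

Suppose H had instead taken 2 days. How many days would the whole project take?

17

As given, the longest chain is Q→S→H = 5+6+6 = 17, so the finish is 17 days.
H lies on that path, so at 2 days the path becomes 13 days.
Now Q→S→M = 5+6+6 = 17 is longest, so the finish becomes 17 days.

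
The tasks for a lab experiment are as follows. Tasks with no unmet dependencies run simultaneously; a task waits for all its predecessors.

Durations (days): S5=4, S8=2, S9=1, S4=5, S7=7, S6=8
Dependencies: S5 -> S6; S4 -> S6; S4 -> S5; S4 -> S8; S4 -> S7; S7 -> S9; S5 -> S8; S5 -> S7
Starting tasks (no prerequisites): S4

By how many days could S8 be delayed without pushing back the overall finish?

Critical path: S4→S5→S6 = 5+4+8 = 17, so the finish is 17 days.
The longest chain containing S8 totals 11 days.
Float = 17 − 11 = 6.

6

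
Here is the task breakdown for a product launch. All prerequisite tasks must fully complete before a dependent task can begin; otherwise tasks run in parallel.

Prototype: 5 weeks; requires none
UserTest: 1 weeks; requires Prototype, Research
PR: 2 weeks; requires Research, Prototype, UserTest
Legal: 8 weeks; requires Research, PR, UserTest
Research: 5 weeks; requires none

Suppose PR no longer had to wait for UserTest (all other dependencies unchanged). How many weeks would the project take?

With the dependency in place, Research→UserTest→PR→Legal = 5+1+2+8 = 16 sets the finish at 16 weeks.
Without UserTest→PR, PR's earliest start moves from 6 to 5.
New critical path: Research→PR→Legal = 5+2+8 = 15 ⇒ 15 weeks.

15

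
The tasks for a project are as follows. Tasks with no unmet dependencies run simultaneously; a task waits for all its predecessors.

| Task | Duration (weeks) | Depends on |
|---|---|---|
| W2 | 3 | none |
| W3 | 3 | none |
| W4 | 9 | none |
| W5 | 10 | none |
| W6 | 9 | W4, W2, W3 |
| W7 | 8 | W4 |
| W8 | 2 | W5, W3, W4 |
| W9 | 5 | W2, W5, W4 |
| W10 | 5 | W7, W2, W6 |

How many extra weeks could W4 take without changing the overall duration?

W4→W6→W10 = 9+9+5 = 23 sets the makespan at 23 weeks.
The longest chain containing W4 totals 23 weeks.
Float = 23 − 23 = 0.

0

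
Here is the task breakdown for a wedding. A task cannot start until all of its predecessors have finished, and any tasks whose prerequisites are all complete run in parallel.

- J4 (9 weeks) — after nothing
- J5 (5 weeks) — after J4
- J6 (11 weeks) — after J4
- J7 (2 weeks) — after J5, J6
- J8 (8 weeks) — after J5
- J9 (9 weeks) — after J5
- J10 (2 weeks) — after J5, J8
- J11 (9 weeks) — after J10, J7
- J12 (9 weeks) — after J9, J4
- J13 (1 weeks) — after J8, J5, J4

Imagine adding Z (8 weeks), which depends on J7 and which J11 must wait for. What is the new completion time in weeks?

Originally the job takes 33 weeks.
With Z inserted, J11 now waits for max(J10, J7, Z).
New critical path: J4→J6→J7→Z→J11 = 9+11+2+8+9 = 39 ⇒ 39 weeks.

39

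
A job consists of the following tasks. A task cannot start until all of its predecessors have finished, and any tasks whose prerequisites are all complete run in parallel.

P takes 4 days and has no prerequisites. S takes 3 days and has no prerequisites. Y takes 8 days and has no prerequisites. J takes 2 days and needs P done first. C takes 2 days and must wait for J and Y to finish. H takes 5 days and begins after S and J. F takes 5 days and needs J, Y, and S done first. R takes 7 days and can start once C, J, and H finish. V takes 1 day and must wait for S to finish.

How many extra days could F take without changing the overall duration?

Critical path: P→J→H→R = 4+2+5+7 = 18, so the finish is 18 days.
The longest chain containing F totals 13 days.
Float = 18 − 13 = 5.

5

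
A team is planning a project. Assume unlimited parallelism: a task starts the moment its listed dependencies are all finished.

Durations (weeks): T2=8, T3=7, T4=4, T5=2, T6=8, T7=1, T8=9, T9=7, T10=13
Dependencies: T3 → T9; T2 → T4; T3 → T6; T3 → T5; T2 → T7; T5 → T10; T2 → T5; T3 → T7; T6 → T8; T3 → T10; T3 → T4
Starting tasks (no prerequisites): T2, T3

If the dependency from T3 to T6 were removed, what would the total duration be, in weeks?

23

Original critical path: T3→T6→T8 = 7+8+9 = 24 ⇒ 24 weeks.
Without T3→T6, T6's earliest start moves from 7 to 0.
New critical path: T2→T5→T10 = 8+2+13 = 23 ⇒ 23 weeks.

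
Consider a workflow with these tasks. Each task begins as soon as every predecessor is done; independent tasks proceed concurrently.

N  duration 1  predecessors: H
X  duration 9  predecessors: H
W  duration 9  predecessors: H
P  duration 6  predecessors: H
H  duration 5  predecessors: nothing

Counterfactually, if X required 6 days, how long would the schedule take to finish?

14

The binding path is H→X = 5+9 = 14; finish at 14 days.
Since X is critical, the -3 change carries straight to that chain (now 11 days).
Now H→W = 5+9 = 14 is longest, so the finish becomes 14 days.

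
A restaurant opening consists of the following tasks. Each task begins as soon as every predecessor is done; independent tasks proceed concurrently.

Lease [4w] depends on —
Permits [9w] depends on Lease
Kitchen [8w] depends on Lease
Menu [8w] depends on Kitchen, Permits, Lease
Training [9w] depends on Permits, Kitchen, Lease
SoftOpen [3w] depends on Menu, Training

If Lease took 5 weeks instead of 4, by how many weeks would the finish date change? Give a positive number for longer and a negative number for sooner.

Actual critical path: Lease→Permits→Training→SoftOpen = 4+9+9+3 = 25 ⇒ 25 weeks.
Lease lies on that path, so at 5 weeks the path becomes 26 weeks.
No other chain overtakes it, so the finish is 26 weeks.
Change in finish: 26 − 25 = +1 weeks.

1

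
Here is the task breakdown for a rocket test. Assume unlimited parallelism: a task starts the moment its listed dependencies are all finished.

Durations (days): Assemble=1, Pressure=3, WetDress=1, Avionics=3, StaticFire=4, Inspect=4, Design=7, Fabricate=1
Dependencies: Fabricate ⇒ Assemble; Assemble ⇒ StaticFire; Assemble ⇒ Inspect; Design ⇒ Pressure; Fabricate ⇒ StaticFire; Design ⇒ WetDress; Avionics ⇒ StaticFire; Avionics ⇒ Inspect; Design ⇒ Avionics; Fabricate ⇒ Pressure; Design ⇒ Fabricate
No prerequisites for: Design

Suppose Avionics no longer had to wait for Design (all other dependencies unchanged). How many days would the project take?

Original critical path: Design→Avionics→StaticFire = 7+3+4 = 14 ⇒ 14 days.
Without Design→Avionics, Avionics's earliest start moves from 7 to 0.
After: Design→Fabricate→Assemble→StaticFire = 7+1+1+4 = 13 → 13 days.

13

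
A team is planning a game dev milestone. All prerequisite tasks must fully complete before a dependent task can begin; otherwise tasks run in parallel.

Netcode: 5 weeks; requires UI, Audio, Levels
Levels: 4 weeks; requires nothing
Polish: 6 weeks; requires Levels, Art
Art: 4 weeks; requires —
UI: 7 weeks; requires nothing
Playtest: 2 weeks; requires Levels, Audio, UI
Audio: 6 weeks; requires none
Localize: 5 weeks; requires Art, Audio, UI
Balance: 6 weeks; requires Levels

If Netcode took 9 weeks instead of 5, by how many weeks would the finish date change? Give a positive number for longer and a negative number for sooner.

The binding path is UI→Netcode = 7+5 = 12; finish at 12 weeks.
Since Netcode is critical, the +4 change carries straight to that chain (now 16 weeks).
The critical path is still UI→Netcode; finish is now 16 weeks.
Change in finish: 16 − 12 = +4 weeks.

4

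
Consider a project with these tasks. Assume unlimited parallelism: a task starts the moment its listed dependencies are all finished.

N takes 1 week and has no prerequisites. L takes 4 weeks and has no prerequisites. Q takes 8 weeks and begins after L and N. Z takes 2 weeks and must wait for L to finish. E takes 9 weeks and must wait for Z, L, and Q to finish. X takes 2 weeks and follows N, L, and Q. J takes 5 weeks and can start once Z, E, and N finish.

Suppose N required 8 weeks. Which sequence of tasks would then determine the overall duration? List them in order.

The binding path is L→Q→E→J = 4+8+9+5 = 26; finish at 26 weeks.
N is off the critical path — its longest chain is 23 weeks, giving 3 of slack.
New critical path: N→Q→E→J = 8+8+9+5 = 30 ⇒ 30 weeks.

N, Q, E, J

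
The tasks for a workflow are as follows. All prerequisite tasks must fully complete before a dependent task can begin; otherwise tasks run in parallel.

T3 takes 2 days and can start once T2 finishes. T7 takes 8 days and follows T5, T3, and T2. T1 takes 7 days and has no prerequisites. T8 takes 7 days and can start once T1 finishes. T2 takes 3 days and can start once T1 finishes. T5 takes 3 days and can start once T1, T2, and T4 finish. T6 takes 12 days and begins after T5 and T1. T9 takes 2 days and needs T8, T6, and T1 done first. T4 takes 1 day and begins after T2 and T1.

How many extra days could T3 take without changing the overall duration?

Critical path: T1→T2→T4→T5→T6→T9 = 7+3+1+3+12+2 = 28, so the finish is 28 days.
Longest path through T3: 20 days (earliest finish 12, latest finish 20).
Slack of T3 = 18 − 10 = 8 days.

8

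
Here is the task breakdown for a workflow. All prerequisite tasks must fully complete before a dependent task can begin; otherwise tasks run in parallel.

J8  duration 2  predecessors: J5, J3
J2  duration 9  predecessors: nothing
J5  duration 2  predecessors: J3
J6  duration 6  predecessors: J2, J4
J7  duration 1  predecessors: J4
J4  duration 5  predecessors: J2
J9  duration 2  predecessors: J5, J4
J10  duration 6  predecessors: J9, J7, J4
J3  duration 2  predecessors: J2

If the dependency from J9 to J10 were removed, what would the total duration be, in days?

21

With the dependency in place, J2→J4→J9→J10 = 9+5+2+6 = 22 sets the finish at 22 days.
Without J9→J10, J10's earliest start moves from 16 to 15.
The longest chain is now J2→J4→J7→J10 = 9+5+1+6 = 21, so the schedule takes 21 days.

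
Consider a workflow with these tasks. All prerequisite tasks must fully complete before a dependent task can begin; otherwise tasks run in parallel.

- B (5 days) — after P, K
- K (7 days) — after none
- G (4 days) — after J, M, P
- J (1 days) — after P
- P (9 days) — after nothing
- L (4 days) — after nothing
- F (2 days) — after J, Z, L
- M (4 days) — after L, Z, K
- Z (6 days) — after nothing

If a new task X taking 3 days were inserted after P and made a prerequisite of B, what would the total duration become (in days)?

Originally the workflow takes 15 days.
With X inserted, B now waits for max(P, K, X).
New critical path: P→X→B = 9+3+5 = 17 ⇒ 17 days.

17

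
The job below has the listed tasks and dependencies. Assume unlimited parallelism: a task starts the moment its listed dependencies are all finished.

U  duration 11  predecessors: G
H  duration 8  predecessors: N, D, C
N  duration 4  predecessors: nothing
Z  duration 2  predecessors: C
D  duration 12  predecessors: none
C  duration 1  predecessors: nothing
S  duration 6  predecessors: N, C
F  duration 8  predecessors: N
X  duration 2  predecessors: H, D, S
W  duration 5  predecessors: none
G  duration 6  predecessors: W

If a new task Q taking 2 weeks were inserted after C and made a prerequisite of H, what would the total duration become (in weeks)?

Originally the job takes 22 weeks.
With Q inserted, H now waits for max(N, D, C, Q).
New critical path: W→G→U = 5+6+11 = 22 ⇒ 22 weeks.

22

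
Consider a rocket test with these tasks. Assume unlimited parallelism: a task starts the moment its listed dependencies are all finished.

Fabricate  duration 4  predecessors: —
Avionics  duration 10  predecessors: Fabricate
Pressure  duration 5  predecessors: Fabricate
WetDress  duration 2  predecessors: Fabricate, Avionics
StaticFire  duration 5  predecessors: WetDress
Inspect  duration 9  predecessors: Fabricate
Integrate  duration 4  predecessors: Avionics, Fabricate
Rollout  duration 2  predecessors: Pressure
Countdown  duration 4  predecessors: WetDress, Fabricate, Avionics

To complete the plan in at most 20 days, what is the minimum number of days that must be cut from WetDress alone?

1

Current finish: 21 days; target: 20.
WetDress is on every critical path, so each day cut from WetDress cuts the finish by one (this holds down to a finish of 20).
Need 21 − 20 = 1 day off WetDress → WetDress becomes 1 day, finish becomes 20.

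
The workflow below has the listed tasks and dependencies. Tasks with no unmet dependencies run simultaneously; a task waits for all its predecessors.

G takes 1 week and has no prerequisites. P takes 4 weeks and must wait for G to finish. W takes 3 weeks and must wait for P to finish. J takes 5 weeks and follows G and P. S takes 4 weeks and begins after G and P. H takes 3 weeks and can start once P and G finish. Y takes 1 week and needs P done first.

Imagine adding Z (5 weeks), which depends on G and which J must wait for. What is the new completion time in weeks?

11

Originally the workflow takes 10 weeks.
With Z inserted, J now waits for max(G, P, Z).
New critical path: G→Z→J = 1+5+5 = 11 ⇒ 11 weeks.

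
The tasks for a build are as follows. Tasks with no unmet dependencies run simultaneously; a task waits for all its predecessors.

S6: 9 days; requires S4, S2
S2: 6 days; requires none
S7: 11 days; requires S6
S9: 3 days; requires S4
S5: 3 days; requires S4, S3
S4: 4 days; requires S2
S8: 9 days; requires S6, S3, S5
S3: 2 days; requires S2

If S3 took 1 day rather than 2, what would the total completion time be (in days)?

30

Actual critical path: S2→S4→S6→S7 = 6+4+9+11 = 30 ⇒ 30 days.
S3 has 10 days of float (longest path through it is 20).
The critical path is still S2→S4→S6→S7; finish is now 30 days.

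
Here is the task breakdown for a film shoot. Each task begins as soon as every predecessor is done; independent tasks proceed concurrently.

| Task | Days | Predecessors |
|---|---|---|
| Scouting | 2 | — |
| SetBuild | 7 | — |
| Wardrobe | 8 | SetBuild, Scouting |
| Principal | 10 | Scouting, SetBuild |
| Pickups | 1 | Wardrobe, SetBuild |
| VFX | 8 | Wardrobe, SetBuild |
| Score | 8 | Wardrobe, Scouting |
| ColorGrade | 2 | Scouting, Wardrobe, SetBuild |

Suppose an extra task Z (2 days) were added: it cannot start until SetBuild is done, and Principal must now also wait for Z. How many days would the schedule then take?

Originally the schedule takes 23 days.
With Z inserted, Principal now waits for max(Scouting, SetBuild, Z).
New critical path: SetBuild→Wardrobe→VFX = 7+8+8 = 23 ⇒ 23 days.

23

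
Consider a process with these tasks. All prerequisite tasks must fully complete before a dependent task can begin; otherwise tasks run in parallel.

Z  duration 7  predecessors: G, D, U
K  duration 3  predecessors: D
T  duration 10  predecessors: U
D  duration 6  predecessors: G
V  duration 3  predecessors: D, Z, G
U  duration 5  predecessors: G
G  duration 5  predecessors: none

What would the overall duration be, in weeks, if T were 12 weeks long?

Actual critical path: G→D→Z→V = 5+6+7+3 = 21 ⇒ 21 weeks.
T is off the critical path — its longest chain is 20 weeks, giving 1 of slack.
New critical path: G→U→T = 5+5+12 = 22 ⇒ 22 weeks.

22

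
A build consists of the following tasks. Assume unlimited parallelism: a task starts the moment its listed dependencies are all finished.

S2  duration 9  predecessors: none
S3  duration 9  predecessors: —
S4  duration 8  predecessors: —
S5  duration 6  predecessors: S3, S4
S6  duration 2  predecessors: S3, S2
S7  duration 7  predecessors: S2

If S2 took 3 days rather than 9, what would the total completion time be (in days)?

The binding path is S2→S7 = 9+7 = 16; finish at 16 days.
Since S2 is critical, the -6 change carries straight to that chain (now 10 days).
New critical path: S3→S5 = 9+6 = 15 ⇒ 15 days.

15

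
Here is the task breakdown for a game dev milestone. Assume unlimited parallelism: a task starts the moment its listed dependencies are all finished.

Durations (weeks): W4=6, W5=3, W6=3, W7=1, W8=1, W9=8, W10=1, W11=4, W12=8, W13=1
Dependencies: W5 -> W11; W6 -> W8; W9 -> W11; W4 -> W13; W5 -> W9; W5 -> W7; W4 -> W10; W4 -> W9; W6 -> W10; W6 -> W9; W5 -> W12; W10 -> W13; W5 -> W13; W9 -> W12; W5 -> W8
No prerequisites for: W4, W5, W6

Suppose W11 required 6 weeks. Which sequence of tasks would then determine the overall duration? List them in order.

The binding path is W4→W9→W12 = 6+8+8 = 22; finish at 22 weeks.
W11 is off the critical path — its longest chain is 18 weeks, giving 4 of slack.
The critical path is still W4→W9→W12; finish is now 22 weeks.

W4, W9, W12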